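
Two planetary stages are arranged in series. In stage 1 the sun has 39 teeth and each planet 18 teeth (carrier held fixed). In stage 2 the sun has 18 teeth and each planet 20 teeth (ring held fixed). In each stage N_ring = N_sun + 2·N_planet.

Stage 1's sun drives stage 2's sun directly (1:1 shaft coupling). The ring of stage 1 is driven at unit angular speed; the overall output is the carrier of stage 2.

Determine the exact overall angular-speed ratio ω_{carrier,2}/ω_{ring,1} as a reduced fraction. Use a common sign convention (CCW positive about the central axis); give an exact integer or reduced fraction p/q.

Stage 1: N_ring = 39 + 2·18 = 75
Stage 1: 39(ω_s−ω_c) = −75(ω_r−ω_c),  ω_c=0, ω_r=1
Stage 1: ω_s = 0 − (75/39)(1−0) = -25/13
  ⇒ ω_s¹/ω_r¹ = -25/13
Stage 2: N_ring = 18 + 2·20 = 58
Stage 2: 18(ω_s−ω_c) = −58(ω_r−ω_c),  ω_r=0, ω_s=1
Stage 2: 18(1−ω_c) = −58(0−ω_c)  ⇒  76ω_c = 18  ⇒  ω_c = 9/38
  ⇒ ω_c²/ω_s² = 9/38
Coupling ω_s² = ω_s¹ ⇒ overall = -25/13 × 9/38 = -225/494

-225/494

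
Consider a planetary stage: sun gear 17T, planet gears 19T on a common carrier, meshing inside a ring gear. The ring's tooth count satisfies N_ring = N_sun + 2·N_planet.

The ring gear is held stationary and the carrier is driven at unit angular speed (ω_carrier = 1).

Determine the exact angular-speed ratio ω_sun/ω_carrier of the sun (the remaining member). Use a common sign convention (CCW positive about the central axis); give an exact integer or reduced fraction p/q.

N_ring = 17 + 2·19 = 55
17(ω_s−ω_c) = −55(ω_r−ω_c),  ω_r=0, ω_c=1
ω_s = 1 − (55/17)(0−1) = 72/17
ω_s/ω_c = 72/17

72/17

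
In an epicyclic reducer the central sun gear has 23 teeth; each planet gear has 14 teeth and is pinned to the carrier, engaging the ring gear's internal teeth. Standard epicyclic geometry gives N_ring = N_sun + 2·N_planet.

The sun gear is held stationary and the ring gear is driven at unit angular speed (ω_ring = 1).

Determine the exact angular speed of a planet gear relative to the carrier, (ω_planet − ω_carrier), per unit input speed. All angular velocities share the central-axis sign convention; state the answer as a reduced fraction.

N_ring = 23 + 2·14 = 51
23(ω_s−ω_c) = −51(ω_r−ω_c),  ω_s=0, ω_r=1
23(0−ω_c) = −51(1−ω_c)  ⇒  74ω_c = 51  ⇒  ω_c = 51/74
sun–planet: 23·(0−51/74) = −14·(ω_p−ω_c)  ⇒  ω_p−ω_c = −(23/14)·(-51/74) = 1173/1036

1173/1036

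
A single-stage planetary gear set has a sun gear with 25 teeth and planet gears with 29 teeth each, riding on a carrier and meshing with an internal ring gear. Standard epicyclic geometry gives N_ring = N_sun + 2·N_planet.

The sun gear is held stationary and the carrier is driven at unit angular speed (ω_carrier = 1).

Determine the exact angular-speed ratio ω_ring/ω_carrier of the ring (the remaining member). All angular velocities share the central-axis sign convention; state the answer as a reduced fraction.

108/83

N_ring = 25 + 2·29 = 83
25(ω_s−ω_c) = −83(ω_r−ω_c),  ω_s=0, ω_c=1
ω_r = 1 − (25/83)(0−1) = 108/83
ω_r/ω_c = 108/83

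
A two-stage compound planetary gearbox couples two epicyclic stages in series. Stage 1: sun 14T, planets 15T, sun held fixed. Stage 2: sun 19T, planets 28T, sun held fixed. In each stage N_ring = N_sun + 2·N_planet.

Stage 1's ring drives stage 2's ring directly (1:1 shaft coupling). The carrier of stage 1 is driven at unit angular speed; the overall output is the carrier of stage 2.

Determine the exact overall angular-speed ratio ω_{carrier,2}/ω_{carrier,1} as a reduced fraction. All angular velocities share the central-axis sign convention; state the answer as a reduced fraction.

Stage 1: N_ring = 14 + 2·15 = 44
Stage 1: 14(ω_s−ω_c) = −44(ω_r−ω_c),  ω_s=0, ω_c=1
Stage 1: ω_r = 1 − (14/44)(0−1) = 29/22
  ⇒ ω_r¹/ω_c¹ = 29/22
Stage 2: N_ring = 19 + 2·28 = 75
Stage 2: 19(ω_s−ω_c) = −75(ω_r−ω_c),  ω_s=0, ω_r=1
Stage 2: 19(0−ω_c) = −75(1−ω_c)  ⇒  94ω_c = 75  ⇒  ω_c = 75/94
  ⇒ ω_c²/ω_r² = 75/94
Coupling ω_r² = ω_r¹ ⇒ overall = 29/22 × 75/94 = 2175/2068

2175/2068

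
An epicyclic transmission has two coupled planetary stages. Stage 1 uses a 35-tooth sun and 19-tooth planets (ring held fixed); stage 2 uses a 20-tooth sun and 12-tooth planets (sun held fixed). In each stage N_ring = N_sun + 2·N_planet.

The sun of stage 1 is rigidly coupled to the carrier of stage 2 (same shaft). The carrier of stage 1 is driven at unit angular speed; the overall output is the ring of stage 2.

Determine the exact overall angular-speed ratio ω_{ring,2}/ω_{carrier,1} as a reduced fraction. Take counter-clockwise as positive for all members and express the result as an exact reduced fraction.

1728/385

Stage 1: N_ring = 35 + 2·19 = 73
Stage 1: 35(ω_s−ω_c) = −73(ω_r−ω_c),  ω_r=0, ω_c=1
Stage 1: ω_s = 1 − (73/35)(0−1) = 108/35
  ⇒ ω_s¹/ω_c¹ = 108/35
Stage 2: N_ring = 20 + 2·12 = 44
Stage 2: 20(ω_s−ω_c) = −44(ω_r−ω_c),  ω_s=0, ω_c=1
Stage 2: ω_r = 1 − (20/44)(0−1) = 16/11
  ⇒ ω_r²/ω_c² = 16/11
Coupling ω_c² = ω_s¹ ⇒ overall = 108/35 × 16/11 = 1728/385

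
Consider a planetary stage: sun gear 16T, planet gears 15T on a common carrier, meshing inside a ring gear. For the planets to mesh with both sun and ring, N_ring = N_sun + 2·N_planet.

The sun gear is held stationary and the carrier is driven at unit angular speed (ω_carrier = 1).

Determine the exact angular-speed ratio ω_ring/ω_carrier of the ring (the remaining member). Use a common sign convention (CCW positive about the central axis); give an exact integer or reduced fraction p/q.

31/23

N_ring = 16 + 2·15 = 46
16(ω_s−ω_c) = −46(ω_r−ω_c),  ω_s=0, ω_c=1
ω_r = 1 − (16/46)(0−1) = 31/23
ω_r/ω_c = 31/23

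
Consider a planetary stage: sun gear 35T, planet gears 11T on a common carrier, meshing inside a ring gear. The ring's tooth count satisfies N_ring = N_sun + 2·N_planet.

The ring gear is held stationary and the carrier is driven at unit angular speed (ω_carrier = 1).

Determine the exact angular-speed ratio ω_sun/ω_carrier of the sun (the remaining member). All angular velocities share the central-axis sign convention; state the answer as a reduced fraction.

N_ring = 35 + 2·11 = 57
35(ω_s−ω_c) = −57(ω_r−ω_c),  ω_r=0, ω_c=1
ω_s = 1 − (57/35)(0−1) = 92/35
ω_s/ω_c = 92/35

92/35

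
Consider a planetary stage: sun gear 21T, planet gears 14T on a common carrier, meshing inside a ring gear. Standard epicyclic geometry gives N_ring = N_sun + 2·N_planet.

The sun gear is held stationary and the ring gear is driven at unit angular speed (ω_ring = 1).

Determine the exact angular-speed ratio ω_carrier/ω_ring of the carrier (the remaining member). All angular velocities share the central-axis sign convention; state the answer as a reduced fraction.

N_ring = 21 + 2·14 = 49
21(ω_s−ω_c) = −49(ω_r−ω_c),  ω_s=0, ω_r=1
21(0−ω_c) = −49(1−ω_c)  ⇒  70ω_c = 49  ⇒  ω_c = 7/10
ω_c/ω_r = 7/10

7/10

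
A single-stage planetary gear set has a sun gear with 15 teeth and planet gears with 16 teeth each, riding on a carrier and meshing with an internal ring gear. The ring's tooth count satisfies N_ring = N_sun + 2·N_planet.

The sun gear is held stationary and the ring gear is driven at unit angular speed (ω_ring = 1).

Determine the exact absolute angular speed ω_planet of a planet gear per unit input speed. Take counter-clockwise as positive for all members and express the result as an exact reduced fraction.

47/32

N_ring = 15 + 2·16 = 47
15(ω_s−ω_c) = −47(ω_r−ω_c),  ω_s=0, ω_r=1
15(0−ω_c) = −47(1−ω_c)  ⇒  62ω_c = 47  ⇒  ω_c = 47/62
sun–planet: 15·(0−47/62) = −16·(ω_p−ω_c)  ⇒  ω_p−ω_c = −(15/16)·(-47/62) = 705/992
ω_p = 47/62 + 705/992 = 47/32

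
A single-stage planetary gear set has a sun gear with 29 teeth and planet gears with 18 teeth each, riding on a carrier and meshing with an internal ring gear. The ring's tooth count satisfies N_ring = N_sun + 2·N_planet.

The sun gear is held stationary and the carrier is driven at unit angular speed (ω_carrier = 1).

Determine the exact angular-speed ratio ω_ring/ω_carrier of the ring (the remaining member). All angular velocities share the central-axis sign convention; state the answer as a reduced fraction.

N_ring = 29 + 2·18 = 65
29(ω_s−ω_c) = −65(ω_r−ω_c),  ω_s=0, ω_c=1
ω_r = 1 − (29/65)(0−1) = 94/65
ω_r/ω_c = 94/65

94/65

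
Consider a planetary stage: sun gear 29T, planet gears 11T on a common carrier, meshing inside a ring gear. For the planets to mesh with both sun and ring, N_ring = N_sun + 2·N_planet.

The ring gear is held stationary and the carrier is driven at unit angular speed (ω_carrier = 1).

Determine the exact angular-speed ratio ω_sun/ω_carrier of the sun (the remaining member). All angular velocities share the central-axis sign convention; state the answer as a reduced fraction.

N_ring = 29 + 2·11 = 51
29(ω_s−ω_c) = −51(ω_r−ω_c),  ω_r=0, ω_c=1
ω_s = 1 − (51/29)(0−1) = 80/29
ω_s/ω_c = 80/29

80/29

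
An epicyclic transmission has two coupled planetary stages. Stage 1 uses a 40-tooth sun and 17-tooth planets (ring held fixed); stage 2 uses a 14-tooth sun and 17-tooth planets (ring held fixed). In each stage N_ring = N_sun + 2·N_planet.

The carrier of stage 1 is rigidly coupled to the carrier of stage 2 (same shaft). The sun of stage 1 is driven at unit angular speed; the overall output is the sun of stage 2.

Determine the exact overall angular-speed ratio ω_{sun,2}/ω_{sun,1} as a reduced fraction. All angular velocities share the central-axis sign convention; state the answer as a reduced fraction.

Stage 1: N_ring = 40 + 2·17 = 74
Stage 1: 40(ω_s−ω_c) = −74(ω_r−ω_c),  ω_r=0, ω_s=1
Stage 1: 40(1−ω_c) = −74(0−ω_c)  ⇒  114ω_c = 40  ⇒  ω_c = 20/57
  ⇒ ω_c¹/ω_s¹ = 20/57
Stage 2: N_ring = 14 + 2·17 = 48
Stage 2: 14(ω_s−ω_c) = −48(ω_r−ω_c),  ω_r=0, ω_c=1
Stage 2: ω_s = 1 − (48/14)(0−1) = 31/7
  ⇒ ω_s²/ω_c² = 31/7
Coupling ω_c² = ω_c¹ ⇒ overall = 20/57 × 31/7 = 620/399

620/399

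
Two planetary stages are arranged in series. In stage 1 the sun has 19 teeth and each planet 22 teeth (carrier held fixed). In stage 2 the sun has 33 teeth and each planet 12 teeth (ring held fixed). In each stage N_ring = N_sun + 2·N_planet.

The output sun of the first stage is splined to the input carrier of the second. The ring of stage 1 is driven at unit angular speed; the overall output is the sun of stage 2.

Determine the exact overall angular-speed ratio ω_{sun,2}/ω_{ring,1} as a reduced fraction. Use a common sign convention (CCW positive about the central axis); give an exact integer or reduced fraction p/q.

-1890/209

Stage 1: N_ring = 19 + 2·22 = 63
Stage 1: 19(ω_s−ω_c) = −63(ω_r−ω_c),  ω_c=0, ω_r=1
Stage 1: ω_s = 0 − (63/19)(1−0) = -63/19
  ⇒ ω_s¹/ω_r¹ = -63/19
Stage 2: N_ring = 33 + 2·12 = 57
Stage 2: 33(ω_s−ω_c) = −57(ω_r−ω_c),  ω_r=0, ω_c=1
Stage 2: ω_s = 1 − (57/33)(0−1) = 30/11
  ⇒ ω_s²/ω_c² = 30/11
Coupling ω_c² = ω_s¹ ⇒ overall = -63/19 × 30/11 = -1890/209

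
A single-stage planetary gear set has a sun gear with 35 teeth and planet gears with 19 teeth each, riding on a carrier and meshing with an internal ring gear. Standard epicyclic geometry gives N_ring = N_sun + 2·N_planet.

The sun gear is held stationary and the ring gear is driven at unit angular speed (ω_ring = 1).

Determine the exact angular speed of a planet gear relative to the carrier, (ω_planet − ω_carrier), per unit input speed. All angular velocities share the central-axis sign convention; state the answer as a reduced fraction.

N_ring = 35 + 2·19 = 73
35(ω_s−ω_c) = −73(ω_r−ω_c),  ω_s=0, ω_r=1
35(0−ω_c) = −73(1−ω_c)  ⇒  108ω_c = 73  ⇒  ω_c = 73/108
sun–planet: 35·(0−73/108) = −19·(ω_p−ω_c)  ⇒  ω_p−ω_c = −(35/19)·(-73/108) = 2555/2052

2555/2052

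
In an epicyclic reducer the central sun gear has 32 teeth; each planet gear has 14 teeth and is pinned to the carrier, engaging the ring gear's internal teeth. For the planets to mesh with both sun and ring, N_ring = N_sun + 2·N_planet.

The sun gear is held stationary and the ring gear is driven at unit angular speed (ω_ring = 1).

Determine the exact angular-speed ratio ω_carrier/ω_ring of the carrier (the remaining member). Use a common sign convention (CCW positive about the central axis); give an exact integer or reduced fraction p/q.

N_ring = 32 + 2·14 = 60
32(ω_s−ω_c) = −60(ω_r−ω_c),  ω_s=0, ω_r=1
32(0−ω_c) = −60(1−ω_c)  ⇒  92ω_c = 60  ⇒  ω_c = 15/23
ω_c/ω_r = 15/23

15/23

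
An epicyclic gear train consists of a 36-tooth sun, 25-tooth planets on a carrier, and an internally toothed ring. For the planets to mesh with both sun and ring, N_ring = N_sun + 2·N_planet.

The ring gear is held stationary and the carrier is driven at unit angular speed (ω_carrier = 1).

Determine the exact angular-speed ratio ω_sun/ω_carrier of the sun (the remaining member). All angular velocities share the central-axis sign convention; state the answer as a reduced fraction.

N_ring = 36 + 2·25 = 86
36(ω_s−ω_c) = −86(ω_r−ω_c),  ω_r=0, ω_c=1
ω_s = 1 − (86/36)(0−1) = 61/18
ω_s/ω_c = 61/18

61/18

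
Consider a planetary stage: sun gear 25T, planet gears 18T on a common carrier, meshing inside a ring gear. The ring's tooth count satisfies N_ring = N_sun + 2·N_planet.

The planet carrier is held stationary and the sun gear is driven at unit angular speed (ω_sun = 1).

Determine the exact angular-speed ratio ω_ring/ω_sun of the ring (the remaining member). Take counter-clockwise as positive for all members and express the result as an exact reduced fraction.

-25/61

N_ring = 25 + 2·18 = 61
25(ω_s−ω_c) = −61(ω_r−ω_c),  ω_c=0, ω_s=1
ω_r = 0 − (25/61)(1−0) = -25/61
ω_r/ω_s = -25/61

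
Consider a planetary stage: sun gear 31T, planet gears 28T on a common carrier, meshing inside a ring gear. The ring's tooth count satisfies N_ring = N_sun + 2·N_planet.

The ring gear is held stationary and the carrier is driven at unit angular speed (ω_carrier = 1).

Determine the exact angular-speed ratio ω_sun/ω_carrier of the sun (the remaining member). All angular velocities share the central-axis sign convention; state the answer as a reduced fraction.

118/31

N_ring = 31 + 2·28 = 87
31(ω_s−ω_c) = −87(ω_r−ω_c),  ω_r=0, ω_c=1
ω_s = 1 − (87/31)(0−1) = 118/31
ω_s/ω_c = 118/31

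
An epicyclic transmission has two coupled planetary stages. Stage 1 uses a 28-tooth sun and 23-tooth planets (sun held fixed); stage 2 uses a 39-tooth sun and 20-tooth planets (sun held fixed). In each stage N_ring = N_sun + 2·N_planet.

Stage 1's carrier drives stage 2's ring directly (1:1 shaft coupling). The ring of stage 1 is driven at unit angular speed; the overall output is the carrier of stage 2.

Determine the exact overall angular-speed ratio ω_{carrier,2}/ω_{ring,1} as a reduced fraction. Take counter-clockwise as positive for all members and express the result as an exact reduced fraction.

2923/6018

Stage 1: N_ring = 28 + 2·23 = 74
Stage 1: 28(ω_s−ω_c) = −74(ω_r−ω_c),  ω_s=0, ω_r=1
Stage 1: 28(0−ω_c) = −74(1−ω_c)  ⇒  102ω_c = 74  ⇒  ω_c = 37/51
  ⇒ ω_c¹/ω_r¹ = 37/51
Stage 2: N_ring = 39 + 2·20 = 79
Stage 2: 39(ω_s−ω_c) = −79(ω_r−ω_c),  ω_s=0, ω_r=1
Stage 2: 39(0−ω_c) = −79(1−ω_c)  ⇒  118ω_c = 79  ⇒  ω_c = 79/118
  ⇒ ω_c²/ω_r² = 79/118
Coupling ω_r² = ω_c¹ ⇒ overall = 37/51 × 79/118 = 2923/6018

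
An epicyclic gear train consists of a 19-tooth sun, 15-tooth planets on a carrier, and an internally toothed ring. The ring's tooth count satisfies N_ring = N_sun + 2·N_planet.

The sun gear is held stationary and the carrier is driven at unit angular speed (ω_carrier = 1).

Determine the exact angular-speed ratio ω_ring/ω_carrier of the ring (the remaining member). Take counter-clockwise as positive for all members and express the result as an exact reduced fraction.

68/49

N_ring = 19 + 2·15 = 49
19(ω_s−ω_c) = −49(ω_r−ω_c),  ω_s=0, ω_c=1
ω_r = 1 − (19/49)(0−1) = 68/49
ω_r/ω_c = 68/49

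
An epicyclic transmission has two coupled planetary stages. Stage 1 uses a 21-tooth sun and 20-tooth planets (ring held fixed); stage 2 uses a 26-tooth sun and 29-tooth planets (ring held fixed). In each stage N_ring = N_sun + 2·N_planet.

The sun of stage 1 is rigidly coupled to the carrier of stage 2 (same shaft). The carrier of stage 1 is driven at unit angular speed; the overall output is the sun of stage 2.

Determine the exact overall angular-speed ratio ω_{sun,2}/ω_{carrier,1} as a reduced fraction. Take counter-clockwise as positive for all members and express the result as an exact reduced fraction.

4510/273

Stage 1: N_ring = 21 + 2·20 = 61
Stage 1: 21(ω_s−ω_c) = −61(ω_r−ω_c),  ω_r=0, ω_c=1
Stage 1: ω_s = 1 − (61/21)(0−1) = 82/21
  ⇒ ω_s¹/ω_c¹ = 82/21
Stage 2: N_ring = 26 + 2·29 = 84
Stage 2: 26(ω_s−ω_c) = −84(ω_r−ω_c),  ω_r=0, ω_c=1
Stage 2: ω_s = 1 − (84/26)(0−1) = 55/13
  ⇒ ω_s²/ω_c² = 55/13
Coupling ω_c² = ω_s¹ ⇒ overall = 82/21 × 55/13 = 4510/273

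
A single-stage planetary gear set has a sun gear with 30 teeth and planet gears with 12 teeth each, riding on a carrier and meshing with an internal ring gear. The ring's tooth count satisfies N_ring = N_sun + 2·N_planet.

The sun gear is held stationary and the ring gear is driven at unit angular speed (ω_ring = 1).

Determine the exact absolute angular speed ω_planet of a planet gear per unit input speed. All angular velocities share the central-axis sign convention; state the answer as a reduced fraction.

9/4

N_ring = 30 + 2·12 = 54
30(ω_s−ω_c) = −54(ω_r−ω_c),  ω_s=0, ω_r=1
30(0−ω_c) = −54(1−ω_c)  ⇒  84ω_c = 54  ⇒  ω_c = 9/14
sun–planet: 30·(0−9/14) = −12·(ω_p−ω_c)  ⇒  ω_p−ω_c = −(30/12)·(-9/14) = 45/28
ω_p = 9/14 + 45/28 = 9/4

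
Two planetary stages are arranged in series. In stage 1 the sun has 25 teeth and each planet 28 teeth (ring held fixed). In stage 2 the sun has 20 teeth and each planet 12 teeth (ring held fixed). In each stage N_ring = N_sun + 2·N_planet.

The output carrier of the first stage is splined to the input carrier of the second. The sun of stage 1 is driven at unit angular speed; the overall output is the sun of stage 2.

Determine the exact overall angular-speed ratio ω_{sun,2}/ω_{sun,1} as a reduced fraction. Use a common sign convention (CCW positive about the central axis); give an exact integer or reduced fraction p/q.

40/53

Stage 1: N_ring = 25 + 2·28 = 81
Stage 1: 25(ω_s−ω_c) = −81(ω_r−ω_c),  ω_r=0, ω_s=1
Stage 1: 25(1−ω_c) = −81(0−ω_c)  ⇒  106ω_c = 25  ⇒  ω_c = 25/106
  ⇒ ω_c¹/ω_s¹ = 25/106
Stage 2: N_ring = 20 + 2·12 = 44
Stage 2: 20(ω_s−ω_c) = −44(ω_r−ω_c),  ω_r=0, ω_c=1
Stage 2: ω_s = 1 − (44/20)(0−1) = 16/5
  ⇒ ω_s²/ω_c² = 16/5
Coupling ω_c² = ω_c¹ ⇒ overall = 25/106 × 16/5 = 40/53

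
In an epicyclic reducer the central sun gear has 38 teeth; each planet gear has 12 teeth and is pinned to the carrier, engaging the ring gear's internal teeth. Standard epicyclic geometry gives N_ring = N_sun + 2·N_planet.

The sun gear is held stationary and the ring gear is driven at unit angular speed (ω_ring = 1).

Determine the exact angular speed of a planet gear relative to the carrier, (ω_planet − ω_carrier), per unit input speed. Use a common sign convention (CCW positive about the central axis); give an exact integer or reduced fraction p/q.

N_ring = 38 + 2·12 = 62
38(ω_s−ω_c) = −62(ω_r−ω_c),  ω_s=0, ω_r=1
38(0−ω_c) = −62(1−ω_c)  ⇒  100ω_c = 62  ⇒  ω_c = 31/50
sun–planet: 38·(0−31/50) = −12·(ω_p−ω_c)  ⇒  ω_p−ω_c = −(38/12)·(-31/50) = 589/300

589/300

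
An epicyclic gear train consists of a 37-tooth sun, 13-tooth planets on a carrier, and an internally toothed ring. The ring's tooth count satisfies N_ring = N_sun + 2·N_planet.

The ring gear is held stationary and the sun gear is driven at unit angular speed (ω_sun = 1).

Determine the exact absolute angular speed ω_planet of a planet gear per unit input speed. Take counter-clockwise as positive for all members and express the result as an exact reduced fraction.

N_ring = 37 + 2·13 = 63
37(ω_s−ω_c) = −63(ω_r−ω_c),  ω_r=0, ω_s=1
37(1−ω_c) = −63(0−ω_c)  ⇒  100ω_c = 37  ⇒  ω_c = 37/100
sun–planet: 37·(1−37/100) = −13·(ω_p−ω_c)  ⇒  ω_p−ω_c = −(37/13)·(63/100) = -2331/1300
ω_p = 37/100 − 2331/1300 = -37/26

-37/26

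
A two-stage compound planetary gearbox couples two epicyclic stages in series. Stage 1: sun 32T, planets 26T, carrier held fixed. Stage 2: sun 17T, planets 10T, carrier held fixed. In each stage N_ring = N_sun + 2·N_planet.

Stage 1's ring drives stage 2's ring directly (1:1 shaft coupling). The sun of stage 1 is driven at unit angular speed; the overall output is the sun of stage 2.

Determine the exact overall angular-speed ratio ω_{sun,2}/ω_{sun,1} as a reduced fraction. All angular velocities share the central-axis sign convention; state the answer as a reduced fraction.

Stage 1: N_ring = 32 + 2·26 = 84
Stage 1: 32(ω_s−ω_c) = −84(ω_r−ω_c),  ω_c=0, ω_s=1
Stage 1: ω_r = 0 − (32/84)(1−0) = -8/21
  ⇒ ω_r¹/ω_s¹ = -8/21
Stage 2: N_ring = 17 + 2·10 = 37
Stage 2: 17(ω_s−ω_c) = −37(ω_r−ω_c),  ω_c=0, ω_r=1
Stage 2: ω_s = 0 − (37/17)(1−0) = -37/17
  ⇒ ω_s²/ω_r² = -37/17
Coupling ω_r² = ω_r¹ ⇒ overall = -8/21 × -37/17 = 296/357

296/357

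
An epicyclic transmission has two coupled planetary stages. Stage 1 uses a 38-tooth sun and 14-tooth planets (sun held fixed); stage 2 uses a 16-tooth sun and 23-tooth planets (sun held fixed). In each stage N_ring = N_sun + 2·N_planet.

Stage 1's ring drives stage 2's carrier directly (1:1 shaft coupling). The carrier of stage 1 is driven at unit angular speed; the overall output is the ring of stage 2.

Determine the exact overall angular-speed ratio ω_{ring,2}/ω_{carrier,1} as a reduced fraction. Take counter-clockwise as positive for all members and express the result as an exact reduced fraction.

676/341

Stage 1: N_ring = 38 + 2·14 = 66
Stage 1: 38(ω_s−ω_c) = −66(ω_r−ω_c),  ω_s=0, ω_c=1
Stage 1: ω_r = 1 − (38/66)(0−1) = 52/33
  ⇒ ω_r¹/ω_c¹ = 52/33
Stage 2: N_ring = 16 + 2·23 = 62
Stage 2: 16(ω_s−ω_c) = −62(ω_r−ω_c),  ω_s=0, ω_c=1
Stage 2: ω_r = 1 − (16/62)(0−1) = 39/31
  ⇒ ω_r²/ω_c² = 39/31
Coupling ω_c² = ω_r¹ ⇒ overall = 52/33 × 39/31 = 676/341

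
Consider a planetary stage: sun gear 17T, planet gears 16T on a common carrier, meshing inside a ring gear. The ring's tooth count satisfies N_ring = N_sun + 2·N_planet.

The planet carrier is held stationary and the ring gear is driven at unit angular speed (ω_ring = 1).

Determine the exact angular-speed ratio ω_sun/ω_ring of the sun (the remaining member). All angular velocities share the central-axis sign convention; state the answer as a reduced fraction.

N_ring = 17 + 2·16 = 49
17(ω_s−ω_c) = −49(ω_r−ω_c),  ω_c=0, ω_r=1
ω_s = 0 − (49/17)(1−0) = -49/17
ω_s/ω_r = -49/17

-49/17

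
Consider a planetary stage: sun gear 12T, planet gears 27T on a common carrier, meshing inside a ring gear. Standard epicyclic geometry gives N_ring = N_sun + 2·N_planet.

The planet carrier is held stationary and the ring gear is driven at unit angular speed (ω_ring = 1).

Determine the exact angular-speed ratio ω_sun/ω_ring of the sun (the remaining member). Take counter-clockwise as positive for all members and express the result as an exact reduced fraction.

N_ring = 12 + 2·27 = 66
12(ω_s−ω_c) = −66(ω_r−ω_c),  ω_c=0, ω_r=1
ω_s = 0 − (66/12)(1−0) = -11/2
ω_s/ω_r = -11/2

-11/2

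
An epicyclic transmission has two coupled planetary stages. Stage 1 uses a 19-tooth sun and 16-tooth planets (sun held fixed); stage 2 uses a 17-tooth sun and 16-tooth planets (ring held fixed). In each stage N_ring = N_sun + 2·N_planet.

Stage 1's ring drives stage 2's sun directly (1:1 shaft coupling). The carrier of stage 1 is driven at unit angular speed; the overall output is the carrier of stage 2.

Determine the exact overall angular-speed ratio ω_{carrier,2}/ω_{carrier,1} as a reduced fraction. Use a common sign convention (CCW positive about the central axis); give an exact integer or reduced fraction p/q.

Stage 1: N_ring = 19 + 2·16 = 51
Stage 1: 19(ω_s−ω_c) = −51(ω_r−ω_c),  ω_s=0, ω_c=1
Stage 1: ω_r = 1 − (19/51)(0−1) = 70/51
  ⇒ ω_r¹/ω_c¹ = 70/51
Stage 2: N_ring = 17 + 2·16 = 49
Stage 2: 17(ω_s−ω_c) = −49(ω_r−ω_c),  ω_r=0, ω_s=1
Stage 2: 17(1−ω_c) = −49(0−ω_c)  ⇒  66ω_c = 17  ⇒  ω_c = 17/66
  ⇒ ω_c²/ω_s² = 17/66
Coupling ω_s² = ω_r¹ ⇒ overall = 70/51 × 17/66 = 35/99

35/99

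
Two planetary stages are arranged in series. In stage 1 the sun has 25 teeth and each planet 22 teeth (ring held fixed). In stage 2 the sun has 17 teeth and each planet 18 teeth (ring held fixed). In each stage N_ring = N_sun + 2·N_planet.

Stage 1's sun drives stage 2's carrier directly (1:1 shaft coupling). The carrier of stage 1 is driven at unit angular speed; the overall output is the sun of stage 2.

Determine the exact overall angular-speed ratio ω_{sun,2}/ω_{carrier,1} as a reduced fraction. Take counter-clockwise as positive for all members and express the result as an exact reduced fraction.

Stage 1: N_ring = 25 + 2·22 = 69
Stage 1: 25(ω_s−ω_c) = −69(ω_r−ω_c),  ω_r=0, ω_c=1
Stage 1: ω_s = 1 − (69/25)(0−1) = 94/25
  ⇒ ω_s¹/ω_c¹ = 94/25
Stage 2: N_ring = 17 + 2·18 = 53
Stage 2: 17(ω_s−ω_c) = −53(ω_r−ω_c),  ω_r=0, ω_c=1
Stage 2: ω_s = 1 − (53/17)(0−1) = 70/17
  ⇒ ω_s²/ω_c² = 70/17
Coupling ω_c² = ω_s¹ ⇒ overall = 94/25 × 70/17 = 1316/85

1316/85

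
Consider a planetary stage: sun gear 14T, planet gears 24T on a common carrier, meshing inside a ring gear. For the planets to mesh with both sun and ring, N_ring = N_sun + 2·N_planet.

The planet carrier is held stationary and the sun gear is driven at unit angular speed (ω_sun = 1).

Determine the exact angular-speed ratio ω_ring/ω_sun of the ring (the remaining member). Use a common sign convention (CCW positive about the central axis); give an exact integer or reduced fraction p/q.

-7/31

N_ring = 14 + 2·24 = 62
14(ω_s−ω_c) = −62(ω_r−ω_c),  ω_c=0, ω_s=1
ω_r = 0 − (14/62)(1−0) = -7/31
ω_r/ω_s = -7/31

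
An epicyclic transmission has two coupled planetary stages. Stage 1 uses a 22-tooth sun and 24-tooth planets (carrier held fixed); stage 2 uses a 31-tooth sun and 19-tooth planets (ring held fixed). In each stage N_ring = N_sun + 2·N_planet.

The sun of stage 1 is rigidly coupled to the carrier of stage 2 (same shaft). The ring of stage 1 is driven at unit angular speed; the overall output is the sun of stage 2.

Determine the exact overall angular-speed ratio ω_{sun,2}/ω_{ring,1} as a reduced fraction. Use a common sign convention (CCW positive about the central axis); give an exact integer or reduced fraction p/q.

Stage 1: N_ring = 22 + 2·24 = 70
Stage 1: 22(ω_s−ω_c) = −70(ω_r−ω_c),  ω_c=0, ω_r=1
Stage 1: ω_s = 0 − (70/22)(1−0) = -35/11
  ⇒ ω_s¹/ω_r¹ = -35/11
Stage 2: N_ring = 31 + 2·19 = 69
Stage 2: 31(ω_s−ω_c) = −69(ω_r−ω_c),  ω_r=0, ω_c=1
Stage 2: ω_s = 1 − (69/31)(0−1) = 100/31
  ⇒ ω_s²/ω_c² = 100/31
Coupling ω_c² = ω_s¹ ⇒ overall = -35/11 × 100/31 = -3500/341

-3500/341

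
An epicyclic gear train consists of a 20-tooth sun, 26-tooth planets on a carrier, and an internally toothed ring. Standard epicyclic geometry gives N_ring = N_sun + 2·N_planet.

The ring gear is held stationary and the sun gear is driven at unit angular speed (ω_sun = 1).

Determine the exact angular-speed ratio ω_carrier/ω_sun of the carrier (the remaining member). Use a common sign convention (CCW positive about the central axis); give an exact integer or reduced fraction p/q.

N_ring = 20 + 2·26 = 72
20(ω_s−ω_c) = −72(ω_r−ω_c),  ω_r=0, ω_s=1
20(1−ω_c) = −72(0−ω_c)  ⇒  92ω_c = 20  ⇒  ω_c = 5/23
ω_c/ω_s = 5/23

5/23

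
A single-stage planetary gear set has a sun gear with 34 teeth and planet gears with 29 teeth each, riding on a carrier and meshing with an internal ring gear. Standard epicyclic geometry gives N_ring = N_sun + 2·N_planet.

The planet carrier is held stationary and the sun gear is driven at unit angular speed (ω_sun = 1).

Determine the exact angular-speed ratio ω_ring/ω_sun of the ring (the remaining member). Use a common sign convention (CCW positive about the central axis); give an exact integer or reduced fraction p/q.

N_ring = 34 + 2·29 = 92
34(ω_s−ω_c) = −92(ω_r−ω_c),  ω_c=0, ω_s=1
ω_r = 0 − (34/92)(1−0) = -17/46
ω_r/ω_s = -17/46

-17/46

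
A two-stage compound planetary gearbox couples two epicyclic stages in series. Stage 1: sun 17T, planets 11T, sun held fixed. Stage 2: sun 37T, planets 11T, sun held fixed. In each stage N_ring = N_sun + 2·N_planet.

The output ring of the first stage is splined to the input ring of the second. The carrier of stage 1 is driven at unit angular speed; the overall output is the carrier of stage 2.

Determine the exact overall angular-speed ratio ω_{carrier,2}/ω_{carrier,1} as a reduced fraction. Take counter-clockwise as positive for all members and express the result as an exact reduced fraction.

Stage 1: N_ring = 17 + 2·11 = 39
Stage 1: 17(ω_s−ω_c) = −39(ω_r−ω_c),  ω_s=0, ω_c=1
Stage 1: ω_r = 1 − (17/39)(0−1) = 56/39
  ⇒ ω_r¹/ω_c¹ = 56/39
Stage 2: N_ring = 37 + 2·11 = 59
Stage 2: 37(ω_s−ω_c) = −59(ω_r−ω_c),  ω_s=0, ω_r=1
Stage 2: 37(0−ω_c) = −59(1−ω_c)  ⇒  96ω_c = 59  ⇒  ω_c = 59/96
  ⇒ ω_c²/ω_r² = 59/96
Coupling ω_r² = ω_r¹ ⇒ overall = 56/39 × 59/96 = 413/468

413/468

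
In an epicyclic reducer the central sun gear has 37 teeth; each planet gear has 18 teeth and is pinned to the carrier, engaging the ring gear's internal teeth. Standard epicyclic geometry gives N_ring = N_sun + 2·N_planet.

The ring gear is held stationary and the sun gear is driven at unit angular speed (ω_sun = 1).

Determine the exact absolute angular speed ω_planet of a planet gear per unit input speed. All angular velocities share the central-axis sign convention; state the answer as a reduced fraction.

N_ring = 37 + 2·18 = 73
37(ω_s−ω_c) = −73(ω_r−ω_c),  ω_r=0, ω_s=1
37(1−ω_c) = −73(0−ω_c)  ⇒  110ω_c = 37  ⇒  ω_c = 37/110
sun–planet: 37·(1−37/110) = −18·(ω_p−ω_c)  ⇒  ω_p−ω_c = −(37/18)·(73/110) = -2701/1980
ω_p = 37/110 − 2701/1980 = -37/36

-37/36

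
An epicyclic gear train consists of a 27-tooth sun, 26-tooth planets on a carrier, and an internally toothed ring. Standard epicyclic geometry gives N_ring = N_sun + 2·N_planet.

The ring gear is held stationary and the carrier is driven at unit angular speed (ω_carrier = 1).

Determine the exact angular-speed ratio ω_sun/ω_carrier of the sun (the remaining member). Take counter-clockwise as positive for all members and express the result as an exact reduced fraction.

106/27

N_ring = 27 + 2·26 = 79
27(ω_s−ω_c) = −79(ω_r−ω_c),  ω_r=0, ω_c=1
ω_s = 1 − (79/27)(0−1) = 106/27
ω_s/ω_c = 106/27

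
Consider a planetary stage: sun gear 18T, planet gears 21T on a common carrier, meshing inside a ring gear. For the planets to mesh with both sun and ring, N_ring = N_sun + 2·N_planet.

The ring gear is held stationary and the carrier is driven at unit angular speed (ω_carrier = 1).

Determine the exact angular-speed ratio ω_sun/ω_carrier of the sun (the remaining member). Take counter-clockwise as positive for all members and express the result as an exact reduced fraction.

13/3

N_ring = 18 + 2·21 = 60
18(ω_s−ω_c) = −60(ω_r−ω_c),  ω_r=0, ω_c=1
ω_s = 1 − (60/18)(0−1) = 13/3
ω_s/ω_c = 13/3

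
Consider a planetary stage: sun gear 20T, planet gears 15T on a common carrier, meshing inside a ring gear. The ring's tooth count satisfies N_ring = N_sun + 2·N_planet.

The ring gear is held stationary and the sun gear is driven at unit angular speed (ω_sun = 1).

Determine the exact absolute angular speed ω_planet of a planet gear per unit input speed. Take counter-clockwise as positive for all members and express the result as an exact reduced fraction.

-2/3

N_ring = 20 + 2·15 = 50
20(ω_s−ω_c) = −50(ω_r−ω_c),  ω_r=0, ω_s=1
20(1−ω_c) = −50(0−ω_c)  ⇒  70ω_c = 20  ⇒  ω_c = 2/7
sun–planet: 20·(1−2/7) = −15·(ω_p−ω_c)  ⇒  ω_p−ω_c = −(20/15)·(5/7) = -20/21
ω_p = 2/7 − 20/21 = -2/3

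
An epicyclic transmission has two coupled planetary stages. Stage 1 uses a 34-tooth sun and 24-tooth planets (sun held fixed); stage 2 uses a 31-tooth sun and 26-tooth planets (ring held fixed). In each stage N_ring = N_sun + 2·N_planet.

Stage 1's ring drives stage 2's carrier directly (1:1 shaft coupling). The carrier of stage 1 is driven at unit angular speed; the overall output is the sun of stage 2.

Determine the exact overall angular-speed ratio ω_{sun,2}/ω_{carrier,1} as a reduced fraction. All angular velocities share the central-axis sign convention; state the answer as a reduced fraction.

Stage 1: N_ring = 34 + 2·24 = 82
Stage 1: 34(ω_s−ω_c) = −82(ω_r−ω_c),  ω_s=0, ω_c=1
Stage 1: ω_r = 1 − (34/82)(0−1) = 58/41
  ⇒ ω_r¹/ω_c¹ = 58/41
Stage 2: N_ring = 31 + 2·26 = 83
Stage 2: 31(ω_s−ω_c) = −83(ω_r−ω_c),  ω_r=0, ω_c=1
Stage 2: ω_s = 1 − (83/31)(0−1) = 114/31
  ⇒ ω_s²/ω_c² = 114/31
Coupling ω_c² = ω_r¹ ⇒ overall = 58/41 × 114/31 = 6612/1271

6612/1271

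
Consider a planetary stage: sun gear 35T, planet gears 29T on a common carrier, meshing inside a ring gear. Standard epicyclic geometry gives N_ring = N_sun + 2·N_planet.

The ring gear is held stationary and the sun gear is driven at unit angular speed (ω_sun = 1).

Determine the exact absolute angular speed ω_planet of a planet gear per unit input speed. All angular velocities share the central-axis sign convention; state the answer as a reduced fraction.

N_ring = 35 + 2·29 = 93
35(ω_s−ω_c) = −93(ω_r−ω_c),  ω_r=0, ω_s=1
35(1−ω_c) = −93(0−ω_c)  ⇒  128ω_c = 35  ⇒  ω_c = 35/128
sun–planet: 35·(1−35/128) = −29·(ω_p−ω_c)  ⇒  ω_p−ω_c = −(35/29)·(93/128) = -3255/3712
ω_p = 35/128 − 3255/3712 = -35/58

-35/58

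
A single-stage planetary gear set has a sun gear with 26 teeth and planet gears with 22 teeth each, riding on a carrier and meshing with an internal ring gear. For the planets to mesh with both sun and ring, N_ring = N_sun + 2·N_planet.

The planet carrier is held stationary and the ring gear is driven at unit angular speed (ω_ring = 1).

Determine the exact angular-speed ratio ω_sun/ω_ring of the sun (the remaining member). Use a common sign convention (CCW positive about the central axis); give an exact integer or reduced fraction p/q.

-35/13

N_ring = 26 + 2·22 = 70
26(ω_s−ω_c) = −70(ω_r−ω_c),  ω_c=0, ω_r=1
ω_s = 0 − (70/26)(1−0) = -35/13
ω_s/ω_r = -35/13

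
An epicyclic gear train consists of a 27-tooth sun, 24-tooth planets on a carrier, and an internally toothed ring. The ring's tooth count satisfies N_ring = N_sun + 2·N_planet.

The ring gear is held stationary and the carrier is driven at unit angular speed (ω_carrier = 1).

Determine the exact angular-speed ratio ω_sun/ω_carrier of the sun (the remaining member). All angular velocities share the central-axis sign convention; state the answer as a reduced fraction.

N_ring = 27 + 2·24 = 75
27(ω_s−ω_c) = −75(ω_r−ω_c),  ω_r=0, ω_c=1
ω_s = 1 − (75/27)(0−1) = 34/9
ω_s/ω_c = 34/9

34/9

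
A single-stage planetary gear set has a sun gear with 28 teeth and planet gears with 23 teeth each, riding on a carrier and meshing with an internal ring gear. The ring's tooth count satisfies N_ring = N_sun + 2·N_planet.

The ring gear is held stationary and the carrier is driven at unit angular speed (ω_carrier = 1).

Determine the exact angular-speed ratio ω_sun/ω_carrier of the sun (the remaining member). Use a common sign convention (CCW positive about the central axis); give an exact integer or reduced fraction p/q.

51/14

N_ring = 28 + 2·23 = 74
28(ω_s−ω_c) = −74(ω_r−ω_c),  ω_r=0, ω_c=1
ω_s = 1 − (74/28)(0−1) = 51/14
ω_s/ω_c = 51/14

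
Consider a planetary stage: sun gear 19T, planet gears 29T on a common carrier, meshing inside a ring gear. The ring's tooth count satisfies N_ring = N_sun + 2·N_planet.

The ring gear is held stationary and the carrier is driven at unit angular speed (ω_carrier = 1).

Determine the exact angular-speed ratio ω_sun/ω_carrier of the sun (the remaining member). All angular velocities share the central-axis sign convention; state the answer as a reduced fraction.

N_ring = 19 + 2·29 = 77
19(ω_s−ω_c) = −77(ω_r−ω_c),  ω_r=0, ω_c=1
ω_s = 1 − (77/19)(0−1) = 96/19
ω_s/ω_c = 96/19

96/19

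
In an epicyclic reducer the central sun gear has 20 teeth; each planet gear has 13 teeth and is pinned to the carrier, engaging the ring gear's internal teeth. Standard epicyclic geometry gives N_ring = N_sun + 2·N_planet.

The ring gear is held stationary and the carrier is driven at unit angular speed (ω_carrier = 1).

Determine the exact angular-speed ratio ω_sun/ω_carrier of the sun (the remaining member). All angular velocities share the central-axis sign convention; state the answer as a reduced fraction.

N_ring = 20 + 2·13 = 46
20(ω_s−ω_c) = −46(ω_r−ω_c),  ω_r=0, ω_c=1
ω_s = 1 − (46/20)(0−1) = 33/10
ω_s/ω_c = 33/10

33/10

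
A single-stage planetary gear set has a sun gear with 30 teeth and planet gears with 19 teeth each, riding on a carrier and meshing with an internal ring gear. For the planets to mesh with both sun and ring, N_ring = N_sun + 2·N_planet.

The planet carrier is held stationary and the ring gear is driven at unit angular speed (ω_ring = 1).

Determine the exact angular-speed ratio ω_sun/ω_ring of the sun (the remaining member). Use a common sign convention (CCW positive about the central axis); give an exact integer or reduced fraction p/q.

N_ring = 30 + 2·19 = 68
30(ω_s−ω_c) = −68(ω_r−ω_c),  ω_c=0, ω_r=1
ω_s = 0 − (68/30)(1−0) = -34/15
ω_s/ω_r = -34/15

-34/15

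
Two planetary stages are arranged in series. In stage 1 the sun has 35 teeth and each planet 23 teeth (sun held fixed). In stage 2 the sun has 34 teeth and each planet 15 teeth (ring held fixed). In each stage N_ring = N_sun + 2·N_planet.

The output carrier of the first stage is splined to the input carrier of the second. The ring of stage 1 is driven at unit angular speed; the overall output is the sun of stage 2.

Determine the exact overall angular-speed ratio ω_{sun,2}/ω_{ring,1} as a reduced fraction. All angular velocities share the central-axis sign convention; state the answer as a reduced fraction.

Stage 1: N_ring = 35 + 2·23 = 81
Stage 1: 35(ω_s−ω_c) = −81(ω_r−ω_c),  ω_s=0, ω_r=1
Stage 1: 35(0−ω_c) = −81(1−ω_c)  ⇒  116ω_c = 81  ⇒  ω_c = 81/116
  ⇒ ω_c¹/ω_r¹ = 81/116
Stage 2: N_ring = 34 + 2·15 = 64
Stage 2: 34(ω_s−ω_c) = −64(ω_r−ω_c),  ω_r=0, ω_c=1
Stage 2: ω_s = 1 − (64/34)(0−1) = 49/17
  ⇒ ω_s²/ω_c² = 49/17
Coupling ω_c² = ω_c¹ ⇒ overall = 81/116 × 49/17 = 3969/1972

3969/1972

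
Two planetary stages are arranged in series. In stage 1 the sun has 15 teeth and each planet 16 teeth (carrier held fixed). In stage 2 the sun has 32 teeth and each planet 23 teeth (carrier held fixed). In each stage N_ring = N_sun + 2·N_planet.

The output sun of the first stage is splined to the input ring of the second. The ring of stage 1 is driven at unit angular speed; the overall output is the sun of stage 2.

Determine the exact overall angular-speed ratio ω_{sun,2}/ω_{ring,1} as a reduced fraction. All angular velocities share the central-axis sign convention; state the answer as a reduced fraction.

611/80

Stage 1: N_ring = 15 + 2·16 = 47
Stage 1: 15(ω_s−ω_c) = −47(ω_r−ω_c),  ω_c=0, ω_r=1
Stage 1: ω_s = 0 − (47/15)(1−0) = -47/15
  ⇒ ω_s¹/ω_r¹ = -47/15
Stage 2: N_ring = 32 + 2·23 = 78
Stage 2: 32(ω_s−ω_c) = −78(ω_r−ω_c),  ω_c=0, ω_r=1
Stage 2: ω_s = 0 − (78/32)(1−0) = -39/16
  ⇒ ω_s²/ω_r² = -39/16
Coupling ω_r² = ω_s¹ ⇒ overall = -47/15 × -39/16 = 611/80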